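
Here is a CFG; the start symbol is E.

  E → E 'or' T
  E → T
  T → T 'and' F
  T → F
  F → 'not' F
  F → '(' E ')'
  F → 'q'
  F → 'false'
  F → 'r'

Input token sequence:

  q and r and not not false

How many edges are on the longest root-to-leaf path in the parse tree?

5

[E [T [T [T [F q]] and [F r]] and [F not [F not [F false]]]]]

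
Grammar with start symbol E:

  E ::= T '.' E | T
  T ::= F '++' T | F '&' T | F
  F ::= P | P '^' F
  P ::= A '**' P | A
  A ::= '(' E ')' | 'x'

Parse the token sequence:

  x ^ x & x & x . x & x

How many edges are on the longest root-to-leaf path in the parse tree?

[E [T [F [P [A x]] ^ [F [P [A x]]]] & [T [F [P [A x]]] & [T [F [P [A x]]]]]] . [E [T [F [P [A x]]] & [T [F [P [A x]]]]]]]

7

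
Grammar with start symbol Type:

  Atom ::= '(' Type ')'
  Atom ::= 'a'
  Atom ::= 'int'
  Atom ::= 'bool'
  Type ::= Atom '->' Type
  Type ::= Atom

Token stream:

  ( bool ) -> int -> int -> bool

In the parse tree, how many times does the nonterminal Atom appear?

[Type [Atom ( [Type [Atom bool]] )] -> [Type [Atom int] -> [Type [Atom int] -> [Type [Atom bool]]]]]

5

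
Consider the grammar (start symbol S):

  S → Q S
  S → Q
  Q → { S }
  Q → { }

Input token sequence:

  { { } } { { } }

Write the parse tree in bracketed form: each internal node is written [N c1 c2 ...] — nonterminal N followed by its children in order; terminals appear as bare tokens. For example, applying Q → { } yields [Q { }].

[S [Q { [S [Q { }]] }] [S [Q { [S [Q { }]] }]]]

S
Q S
{ S } S
{ Q } S
{ { } } S
{ { } } Q
{ { } } { S }
{ { } } { Q }
{ { } } { { } }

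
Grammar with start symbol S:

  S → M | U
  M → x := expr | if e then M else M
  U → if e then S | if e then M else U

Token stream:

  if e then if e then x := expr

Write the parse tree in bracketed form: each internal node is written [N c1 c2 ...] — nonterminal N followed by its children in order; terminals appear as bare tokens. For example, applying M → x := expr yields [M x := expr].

S
U
if e then S
if e then U
if e then if e then S
if e then if e then M
if e then if e then x := expr

[S [U if e then [S [U if e then [S [M x := expr]]]]]]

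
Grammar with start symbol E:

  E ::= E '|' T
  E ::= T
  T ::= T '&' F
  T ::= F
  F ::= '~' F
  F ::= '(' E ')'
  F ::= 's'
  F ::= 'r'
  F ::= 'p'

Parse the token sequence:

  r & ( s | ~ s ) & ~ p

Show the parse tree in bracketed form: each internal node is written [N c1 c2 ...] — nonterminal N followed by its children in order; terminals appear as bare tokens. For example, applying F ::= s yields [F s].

E
T
T & F
T & F & F
F & F & F
r & F & F
r & ( E ) & F
r & ( E | T ) & F
r & ( T | T ) & F
r & ( F | T ) & F
r & ( s | T ) & F
r & ( s | F ) & F
r & ( s | ~ F ) & F
r & ( s | ~ s ) & F
r & ( s | ~ s ) & ~ F
r & ( s | ~ s ) & ~ p

[E [T [T [T [F r]] & [F ( [E [E [T [F s]]] | [T [F ~ [F s]]]] )]] & [F ~ [F p]]]]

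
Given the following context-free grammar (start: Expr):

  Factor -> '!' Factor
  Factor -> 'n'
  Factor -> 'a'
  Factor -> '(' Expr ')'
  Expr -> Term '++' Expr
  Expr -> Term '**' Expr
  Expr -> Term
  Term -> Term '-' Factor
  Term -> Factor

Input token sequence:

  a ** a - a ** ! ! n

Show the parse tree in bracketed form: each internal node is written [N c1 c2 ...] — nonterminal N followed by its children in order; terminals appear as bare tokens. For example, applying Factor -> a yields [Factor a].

Expr
Term ** Expr
Factor ** Expr
a ** Expr
a ** Term ** Expr
a ** Term - Factor ** Expr
a ** Factor - Factor ** Expr
a ** a - Factor ** Expr
a ** a - a ** Expr
a ** a - a ** Term
a ** a - a ** Factor
a ** a - a ** ! Factor
a ** a - a ** ! ! Factor
a ** a - a ** ! ! n

[Expr [Term [Factor a]] ** [Expr [Term [Term [Factor a]] - [Factor a]] ** [Expr [Term [Factor ! [Factor ! [Factor n]]]]]]]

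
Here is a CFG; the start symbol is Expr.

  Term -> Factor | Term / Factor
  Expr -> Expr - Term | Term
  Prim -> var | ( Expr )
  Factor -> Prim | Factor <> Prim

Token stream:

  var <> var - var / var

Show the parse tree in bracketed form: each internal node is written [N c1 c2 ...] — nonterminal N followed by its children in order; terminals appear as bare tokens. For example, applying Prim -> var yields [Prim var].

[Expr [Expr [Term [Factor [Factor [Prim var]] <> [Prim var]]]] - [Term [Term [Factor [Prim var]]] / [Factor [Prim var]]]]

Expr
Expr - Term
Term - Term
Factor - Term
Factor <> Prim - Term
Prim <> Prim - Term
var <> Prim - Term
var <> var - Term
var <> var - Term / Factor
var <> var - Factor / Factor
var <> var - Prim / Factor
var <> var - var / Factor
var <> var - var / Prim
var <> var - var / var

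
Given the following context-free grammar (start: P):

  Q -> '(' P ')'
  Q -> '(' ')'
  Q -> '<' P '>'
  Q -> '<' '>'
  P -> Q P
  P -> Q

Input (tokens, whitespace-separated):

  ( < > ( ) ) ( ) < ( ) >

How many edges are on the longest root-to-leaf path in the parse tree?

6

[P [Q ( [P [Q < >] [P [Q ( )]]] )] [P [Q ( )] [P [Q < [P [Q ( )]] >]]]]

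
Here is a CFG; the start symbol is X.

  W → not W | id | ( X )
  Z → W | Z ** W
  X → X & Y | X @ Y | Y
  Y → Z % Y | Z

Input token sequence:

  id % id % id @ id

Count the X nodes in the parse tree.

[X [X [Y [Z [W id]] % [Y [Z [W id]] % [Y [Z [W id]]]]]] @ [Y [Z [W id]]]]

2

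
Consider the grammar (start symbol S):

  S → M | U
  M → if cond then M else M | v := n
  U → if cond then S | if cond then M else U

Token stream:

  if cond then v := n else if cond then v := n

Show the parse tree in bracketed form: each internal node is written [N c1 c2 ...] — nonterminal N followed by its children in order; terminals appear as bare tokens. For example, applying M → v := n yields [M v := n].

[S [U if cond then [M v := n] else [U if cond then [S [M v := n]]]]]

S
U
if cond then M else U
if cond then v := n else U
if cond then v := n else if cond then S
if cond then v := n else if cond then M
if cond then v := n else if cond then v := n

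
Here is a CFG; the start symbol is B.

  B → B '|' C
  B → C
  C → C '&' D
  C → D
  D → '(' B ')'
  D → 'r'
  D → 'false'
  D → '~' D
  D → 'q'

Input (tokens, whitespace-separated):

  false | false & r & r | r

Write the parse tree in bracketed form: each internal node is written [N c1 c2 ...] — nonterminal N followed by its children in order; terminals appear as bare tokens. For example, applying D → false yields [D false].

[B [B [B [C [D false]]] | [C [C [C [D false]] & [D r]] & [D r]]] | [C [D r]]]

B
B | C
B | C | C
C | C | C
D | C | C
false | C | C
false | C & D | C
false | C & D & D | C
false | D & D & D | C
false | false & D & D | C
false | false & r & D | C
false | false & r & r | C
false | false & r & r | D
false | false & r & r | r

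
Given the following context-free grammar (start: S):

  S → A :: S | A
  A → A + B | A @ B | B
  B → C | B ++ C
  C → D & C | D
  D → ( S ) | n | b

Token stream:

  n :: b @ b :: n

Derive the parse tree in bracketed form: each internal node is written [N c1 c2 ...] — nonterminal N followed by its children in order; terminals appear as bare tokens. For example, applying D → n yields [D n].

S
A :: S
B :: S
C :: S
D :: S
n :: S
n :: A :: S
n :: A @ B :: S
n :: B @ B :: S
n :: C @ B :: S
n :: D @ B :: S
n :: b @ B :: S
n :: b @ C :: S
n :: b @ D :: S
n :: b @ b :: S
n :: b @ b :: A
n :: b @ b :: B
n :: b @ b :: C
n :: b @ b :: D
n :: b @ b :: n

[S [A [B [C [D n]]]] :: [S [A [A [B [C [D b]]]] @ [B [C [D b]]]] :: [S [A [B [C [D n]]]]]]]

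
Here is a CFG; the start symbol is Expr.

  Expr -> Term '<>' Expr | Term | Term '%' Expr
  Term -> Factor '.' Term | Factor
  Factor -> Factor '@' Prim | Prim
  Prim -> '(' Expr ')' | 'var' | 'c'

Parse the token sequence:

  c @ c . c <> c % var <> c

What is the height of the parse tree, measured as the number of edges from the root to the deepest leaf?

7

[Expr [Term [Factor [Factor [Prim c]] @ [Prim c]] . [Term [Factor [Prim c]]]] <> [Expr [Term [Factor [Prim c]]] % [Expr [Term [Factor [Prim var]]] <> [Expr [Term [Factor [Prim c]]]]]]]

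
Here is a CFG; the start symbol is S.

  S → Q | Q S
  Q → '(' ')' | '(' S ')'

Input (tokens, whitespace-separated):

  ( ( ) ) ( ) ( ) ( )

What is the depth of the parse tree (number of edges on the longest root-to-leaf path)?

5

[S [Q ( [S [Q ( )]] )] [S [Q ( )] [S [Q ( )] [S [Q ( )]]]]]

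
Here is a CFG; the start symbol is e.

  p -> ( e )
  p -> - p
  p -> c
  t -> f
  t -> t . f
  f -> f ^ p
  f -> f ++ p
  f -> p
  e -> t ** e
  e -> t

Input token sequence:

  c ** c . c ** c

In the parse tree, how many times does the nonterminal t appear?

[e [t [f [p c]]] ** [e [t [t [f [p c]]] . [f [p c]]] ** [e [t [f [p c]]]]]]

4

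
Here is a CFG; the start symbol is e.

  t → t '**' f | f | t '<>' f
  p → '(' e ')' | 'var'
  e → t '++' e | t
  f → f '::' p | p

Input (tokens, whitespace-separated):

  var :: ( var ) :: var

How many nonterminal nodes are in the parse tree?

[e [t [f [f [f [p var]] :: [p ( [e [t [f [p var]]]] )]] :: [p var]]]]

12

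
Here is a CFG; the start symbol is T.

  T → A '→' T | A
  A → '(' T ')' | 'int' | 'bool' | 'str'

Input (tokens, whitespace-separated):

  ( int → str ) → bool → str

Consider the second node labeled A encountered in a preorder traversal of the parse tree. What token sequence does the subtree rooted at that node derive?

int

[T [A ( [T [A int] → [T [A str]]] )] → [T [A bool] → [T [A str]]]]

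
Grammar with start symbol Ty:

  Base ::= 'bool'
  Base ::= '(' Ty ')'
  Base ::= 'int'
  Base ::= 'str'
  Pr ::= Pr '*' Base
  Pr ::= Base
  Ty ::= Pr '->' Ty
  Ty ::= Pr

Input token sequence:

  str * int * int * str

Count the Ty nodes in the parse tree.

1

[Ty [Pr [Pr [Pr [Pr [Base str]] * [Base int]] * [Base int]] * [Base str]]]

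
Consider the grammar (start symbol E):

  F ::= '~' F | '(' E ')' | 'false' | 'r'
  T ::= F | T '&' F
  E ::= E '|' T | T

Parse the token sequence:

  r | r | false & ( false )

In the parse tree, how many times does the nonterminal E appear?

4

[E [E [E [T [F r]]] | [T [F r]]] | [T [T [F false]] & [F ( [E [T [F false]]] )]]]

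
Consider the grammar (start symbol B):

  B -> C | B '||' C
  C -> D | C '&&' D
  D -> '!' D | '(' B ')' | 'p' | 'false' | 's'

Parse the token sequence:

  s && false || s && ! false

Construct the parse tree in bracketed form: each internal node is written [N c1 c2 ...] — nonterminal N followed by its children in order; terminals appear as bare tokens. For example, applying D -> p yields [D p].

[B [B [C [C [D s]] && [D false]]] || [C [C [D s]] && [D ! [D false]]]]

B
B || C
C || C
C && D || C
D && D || C
s && D || C
s && false || C
s && false || C && D
s && false || D && D
s && false || s && D
s && false || s && ! D
s && false || s && ! false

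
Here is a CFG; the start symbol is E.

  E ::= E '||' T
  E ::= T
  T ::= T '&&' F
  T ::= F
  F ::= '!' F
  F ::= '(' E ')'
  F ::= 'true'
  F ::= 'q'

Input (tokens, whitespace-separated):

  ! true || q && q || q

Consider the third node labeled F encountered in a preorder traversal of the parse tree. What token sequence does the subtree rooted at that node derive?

q

[E [E [E [T [F ! [F true]]]] || [T [T [F q]] && [F q]]] || [T [F q]]]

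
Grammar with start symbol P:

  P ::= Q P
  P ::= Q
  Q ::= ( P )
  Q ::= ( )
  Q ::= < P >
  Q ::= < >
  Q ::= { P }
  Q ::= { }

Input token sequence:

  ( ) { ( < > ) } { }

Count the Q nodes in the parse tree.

5

[P [Q ( )] [P [Q { [P [Q ( [P [Q < >]] )]] }] [P [Q { }]]]]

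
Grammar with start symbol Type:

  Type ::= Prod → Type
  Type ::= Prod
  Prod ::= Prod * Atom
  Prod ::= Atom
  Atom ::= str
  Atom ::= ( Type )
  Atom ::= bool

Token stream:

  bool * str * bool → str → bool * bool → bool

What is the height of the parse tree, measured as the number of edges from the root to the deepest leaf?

6

[Type [Prod [Prod [Prod [Atom bool]] * [Atom str]] * [Atom bool]] → [Type [Prod [Atom str]] → [Type [Prod [Prod [Atom bool]] * [Atom bool]] → [Type [Prod [Atom bool]]]]]]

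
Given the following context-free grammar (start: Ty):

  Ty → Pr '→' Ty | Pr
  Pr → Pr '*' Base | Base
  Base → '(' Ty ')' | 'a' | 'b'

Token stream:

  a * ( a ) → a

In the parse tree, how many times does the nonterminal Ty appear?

3

[Ty [Pr [Pr [Base a]] * [Base ( [Ty [Pr [Base a]]] )]] → [Ty [Pr [Base a]]]]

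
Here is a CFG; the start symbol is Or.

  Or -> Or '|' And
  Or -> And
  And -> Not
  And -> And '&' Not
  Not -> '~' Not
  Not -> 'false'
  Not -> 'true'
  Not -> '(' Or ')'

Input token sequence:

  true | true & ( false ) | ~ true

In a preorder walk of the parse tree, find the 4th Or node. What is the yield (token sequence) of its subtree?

false

[Or [Or [Or [And [Not true]]] | [And [And [Not true]] & [Not ( [Or [And [Not false]]] )]]] | [And [Not ~ [Not true]]]]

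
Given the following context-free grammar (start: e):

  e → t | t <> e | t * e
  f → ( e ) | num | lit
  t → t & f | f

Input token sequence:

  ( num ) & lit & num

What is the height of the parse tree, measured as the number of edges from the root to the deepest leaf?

8

[e [t [t [t [f ( [e [t [f num]]] )]] & [f lit]] & [f num]]]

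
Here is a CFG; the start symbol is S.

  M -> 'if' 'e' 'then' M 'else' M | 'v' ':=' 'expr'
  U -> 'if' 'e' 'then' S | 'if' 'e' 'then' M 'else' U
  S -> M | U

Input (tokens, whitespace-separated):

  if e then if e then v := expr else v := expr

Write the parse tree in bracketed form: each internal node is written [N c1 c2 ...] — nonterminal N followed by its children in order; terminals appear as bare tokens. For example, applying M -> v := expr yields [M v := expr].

S
U
if e then S
if e then M
if e then if e then M else M
if e then if e then v := expr else M
if e then if e then v := expr else v := expr

[S [U if e then [S [M if e then [M v := expr] else [M v := expr]]]]]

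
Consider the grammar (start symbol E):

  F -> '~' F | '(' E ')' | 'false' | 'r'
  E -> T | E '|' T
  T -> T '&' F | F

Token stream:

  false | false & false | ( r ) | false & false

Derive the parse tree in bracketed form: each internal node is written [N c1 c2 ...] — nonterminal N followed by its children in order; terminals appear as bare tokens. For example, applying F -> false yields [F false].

E
E | T
E | T | T
E | T | T | T
T | T | T | T
F | T | T | T
false | T | T | T
false | T & F | T | T
false | F & F | T | T
false | false & F | T | T
false | false & false | T | T
false | false & false | F | T
false | false & false | ( E ) | T
false | false & false | ( T ) | T
false | false & false | ( F ) | T
false | false & false | ( r ) | T
false | false & false | ( r ) | T & F
false | false & false | ( r ) | F & F
false | false & false | ( r ) | false & F
false | false & false | ( r ) | false & false

[E [E [E [E [T [F false]]] | [T [T [F false]] & [F false]]] | [T [F ( [E [T [F r]]] )]]] | [T [T [F false]] & [F false]]]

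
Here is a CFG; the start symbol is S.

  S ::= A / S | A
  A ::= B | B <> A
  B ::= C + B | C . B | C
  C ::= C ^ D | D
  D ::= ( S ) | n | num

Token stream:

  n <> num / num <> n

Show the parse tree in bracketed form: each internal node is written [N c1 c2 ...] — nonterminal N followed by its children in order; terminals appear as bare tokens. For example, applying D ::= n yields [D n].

[S [A [B [C [D n]]] <> [A [B [C [D num]]]]] / [S [A [B [C [D num]]] <> [A [B [C [D n]]]]]]]

S
A / S
B <> A / S
C <> A / S
D <> A / S
n <> A / S
n <> B / S
n <> C / S
n <> D / S
n <> num / S
n <> num / A
n <> num / B <> A
n <> num / C <> A
n <> num / D <> A
n <> num / num <> A
n <> num / num <> B
n <> num / num <> C
n <> num / num <> D
n <> num / num <> n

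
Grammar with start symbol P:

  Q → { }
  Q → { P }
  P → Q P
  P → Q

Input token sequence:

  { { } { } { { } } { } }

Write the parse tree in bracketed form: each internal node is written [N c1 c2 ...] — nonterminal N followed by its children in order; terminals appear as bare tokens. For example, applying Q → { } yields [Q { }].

P
Q
{ P }
{ Q P }
{ { } P }
{ { } Q P }
{ { } { } P }
{ { } { } Q P }
{ { } { } { P } P }
{ { } { } { Q } P }
{ { } { } { { } } P }
{ { } { } { { } } Q }
{ { } { } { { } } { } }

[P [Q { [P [Q { }] [P [Q { }] [P [Q { [P [Q { }]] }] [P [Q { }]]]]] }]]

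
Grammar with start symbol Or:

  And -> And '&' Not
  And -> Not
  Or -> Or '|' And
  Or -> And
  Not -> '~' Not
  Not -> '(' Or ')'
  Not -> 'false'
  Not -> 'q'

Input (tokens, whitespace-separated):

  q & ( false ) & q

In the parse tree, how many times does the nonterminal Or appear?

[Or [And [And [And [Not q]] & [Not ( [Or [And [Not false]]] )]] & [Not q]]]

2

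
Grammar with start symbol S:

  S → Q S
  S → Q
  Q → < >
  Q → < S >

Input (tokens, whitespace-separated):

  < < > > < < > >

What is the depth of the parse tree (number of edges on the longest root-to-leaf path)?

5

[S [Q < [S [Q < >]] >] [S [Q < [S [Q < >]] >]]]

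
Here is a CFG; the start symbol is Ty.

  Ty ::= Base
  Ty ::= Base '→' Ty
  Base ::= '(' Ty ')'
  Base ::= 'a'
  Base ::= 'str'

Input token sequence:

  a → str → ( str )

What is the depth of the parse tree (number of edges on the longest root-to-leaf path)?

[Ty [Base a] → [Ty [Base str] → [Ty [Base ( [Ty [Base str]] )]]]]

6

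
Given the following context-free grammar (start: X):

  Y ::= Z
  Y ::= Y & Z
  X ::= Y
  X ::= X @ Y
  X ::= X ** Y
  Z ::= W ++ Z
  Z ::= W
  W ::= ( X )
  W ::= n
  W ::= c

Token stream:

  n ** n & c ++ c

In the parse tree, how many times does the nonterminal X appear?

[X [X [Y [Z [W n]]]] ** [Y [Y [Z [W n]]] & [Z [W c] ++ [Z [W c]]]]]

2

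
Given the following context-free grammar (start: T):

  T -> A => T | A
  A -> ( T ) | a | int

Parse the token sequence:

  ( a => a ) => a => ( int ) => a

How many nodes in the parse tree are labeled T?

7

[T [A ( [T [A a] => [T [A a]]] )] => [T [A a] => [T [A ( [T [A int]] )] => [T [A a]]]]]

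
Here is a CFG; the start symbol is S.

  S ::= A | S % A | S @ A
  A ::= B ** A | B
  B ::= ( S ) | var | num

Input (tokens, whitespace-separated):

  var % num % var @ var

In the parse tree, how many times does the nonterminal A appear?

[S [S [S [S [A [B var]]] % [A [B num]]] % [A [B var]]] @ [A [B var]]]

4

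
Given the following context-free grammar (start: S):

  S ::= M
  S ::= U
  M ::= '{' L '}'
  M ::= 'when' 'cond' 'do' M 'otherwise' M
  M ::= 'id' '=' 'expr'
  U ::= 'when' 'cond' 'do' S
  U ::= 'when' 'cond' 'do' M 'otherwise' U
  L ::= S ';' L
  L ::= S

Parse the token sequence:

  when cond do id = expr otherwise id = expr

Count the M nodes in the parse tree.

[S [M when cond do [M id = expr] otherwise [M id = expr]]]

3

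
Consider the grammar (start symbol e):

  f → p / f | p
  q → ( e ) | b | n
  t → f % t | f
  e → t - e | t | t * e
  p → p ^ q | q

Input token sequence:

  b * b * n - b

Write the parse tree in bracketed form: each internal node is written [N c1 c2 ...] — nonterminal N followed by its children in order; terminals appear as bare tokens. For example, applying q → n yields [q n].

[e [t [f [p [q b]]]] * [e [t [f [p [q b]]]] * [e [t [f [p [q n]]]] - [e [t [f [p [q b]]]]]]]]

e
t * e
f * e
p * e
q * e
b * e
b * t * e
b * f * e
b * p * e
b * q * e
b * b * e
b * b * t - e
b * b * f - e
b * b * p - e
b * b * q - e
b * b * n - e
b * b * n - t
b * b * n - f
b * b * n - p
b * b * n - q
b * b * n - b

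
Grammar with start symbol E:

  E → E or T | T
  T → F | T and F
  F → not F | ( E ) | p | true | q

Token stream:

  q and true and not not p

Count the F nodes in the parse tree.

[E [T [T [T [F q]] and [F true]] and [F not [F not [F p]]]]]

5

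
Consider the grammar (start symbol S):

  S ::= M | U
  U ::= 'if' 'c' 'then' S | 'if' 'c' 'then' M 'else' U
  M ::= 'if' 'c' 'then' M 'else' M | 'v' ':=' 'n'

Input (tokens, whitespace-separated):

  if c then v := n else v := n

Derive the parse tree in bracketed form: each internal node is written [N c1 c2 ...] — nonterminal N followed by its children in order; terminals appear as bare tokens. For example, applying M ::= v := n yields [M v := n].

[S [M if c then [M v := n] else [M v := n]]]

S
M
if c then M else M
if c then v := n else M
if c then v := n else v := n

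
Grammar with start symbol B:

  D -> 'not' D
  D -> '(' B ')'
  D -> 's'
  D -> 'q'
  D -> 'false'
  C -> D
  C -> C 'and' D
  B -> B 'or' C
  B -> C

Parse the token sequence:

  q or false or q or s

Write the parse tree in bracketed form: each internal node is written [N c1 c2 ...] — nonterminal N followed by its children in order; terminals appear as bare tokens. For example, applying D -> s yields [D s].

B
B or C
B or C or C
B or C or C or C
C or C or C or C
D or C or C or C
q or C or C or C
q or D or C or C
q or false or C or C
q or false or D or C
q or false or q or C
q or false or q or D
q or false or q or s

[B [B [B [B [C [D q]]] or [C [D false]]] or [C [D q]]] or [C [D s]]]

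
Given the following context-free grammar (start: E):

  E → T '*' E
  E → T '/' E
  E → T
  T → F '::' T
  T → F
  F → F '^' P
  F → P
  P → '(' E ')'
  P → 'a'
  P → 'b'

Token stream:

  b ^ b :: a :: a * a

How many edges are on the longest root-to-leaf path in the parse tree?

[E [T [F [F [P b]] ^ [P b]] :: [T [F [P a]] :: [T [F [P a]]]]] * [E [T [F [P a]]]]]

6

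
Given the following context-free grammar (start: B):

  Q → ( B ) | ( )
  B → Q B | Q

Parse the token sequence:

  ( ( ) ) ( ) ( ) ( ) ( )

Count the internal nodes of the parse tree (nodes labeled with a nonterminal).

12

[B [Q ( [B [Q ( )]] )] [B [Q ( )] [B [Q ( )] [B [Q ( )] [B [Q ( )]]]]]]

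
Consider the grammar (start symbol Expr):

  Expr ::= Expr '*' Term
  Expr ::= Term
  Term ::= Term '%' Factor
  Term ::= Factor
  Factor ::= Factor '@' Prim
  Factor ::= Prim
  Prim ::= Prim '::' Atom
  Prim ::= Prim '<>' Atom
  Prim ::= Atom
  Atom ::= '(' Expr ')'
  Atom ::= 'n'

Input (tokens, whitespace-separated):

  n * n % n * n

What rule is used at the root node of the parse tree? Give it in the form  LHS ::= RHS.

[Expr [Expr [Expr [Term [Factor [Prim [Atom n]]]]] * [Term [Term [Factor [Prim [Atom n]]]] % [Factor [Prim [Atom n]]]]] * [Term [Factor [Prim [Atom n]]]]]

Expr ::= Expr '*' Term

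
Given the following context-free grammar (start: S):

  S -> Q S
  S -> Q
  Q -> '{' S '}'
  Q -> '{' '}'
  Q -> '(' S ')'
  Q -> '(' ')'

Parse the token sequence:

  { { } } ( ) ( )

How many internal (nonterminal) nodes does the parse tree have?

8

[S [Q { [S [Q { }]] }] [S [Q ( )] [S [Q ( )]]]]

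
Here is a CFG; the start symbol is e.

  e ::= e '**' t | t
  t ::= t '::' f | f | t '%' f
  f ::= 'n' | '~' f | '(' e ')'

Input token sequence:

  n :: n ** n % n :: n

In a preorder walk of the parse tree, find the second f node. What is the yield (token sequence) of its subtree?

[e [e [t [t [f n]] :: [f n]]] ** [t [t [t [f n]] % [f n]] :: [f n]]]

n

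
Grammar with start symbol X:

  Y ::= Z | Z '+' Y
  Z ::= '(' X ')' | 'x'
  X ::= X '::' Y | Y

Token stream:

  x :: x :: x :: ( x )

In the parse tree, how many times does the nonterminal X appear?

[X [X [X [X [Y [Z x]]] :: [Y [Z x]]] :: [Y [Z x]]] :: [Y [Z ( [X [Y [Z x]]] )]]]

5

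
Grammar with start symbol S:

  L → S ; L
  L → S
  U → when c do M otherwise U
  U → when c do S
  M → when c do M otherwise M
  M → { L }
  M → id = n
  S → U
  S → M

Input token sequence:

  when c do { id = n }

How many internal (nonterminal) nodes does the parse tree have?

[S [U when c do [S [M { [L [S [M id = n]]] }]]]]

7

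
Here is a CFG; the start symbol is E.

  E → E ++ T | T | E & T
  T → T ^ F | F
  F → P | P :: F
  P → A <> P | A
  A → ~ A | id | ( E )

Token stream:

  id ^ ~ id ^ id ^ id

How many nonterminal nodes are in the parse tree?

[E [T [T [T [T [F [P [A id]]]] ^ [F [P [A ~ [A id]]]]] ^ [F [P [A id]]]] ^ [F [P [A id]]]]]

18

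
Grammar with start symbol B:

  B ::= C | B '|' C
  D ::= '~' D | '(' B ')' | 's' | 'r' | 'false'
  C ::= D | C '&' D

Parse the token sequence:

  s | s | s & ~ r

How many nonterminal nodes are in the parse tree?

[B [B [B [C [D s]]] | [C [D s]]] | [C [C [D s]] & [D ~ [D r]]]]

12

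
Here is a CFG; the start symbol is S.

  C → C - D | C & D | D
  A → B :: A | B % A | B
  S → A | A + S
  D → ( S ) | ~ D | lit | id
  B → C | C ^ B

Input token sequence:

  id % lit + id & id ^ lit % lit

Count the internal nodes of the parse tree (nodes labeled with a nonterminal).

23

[S [A [B [C [D id]]] % [A [B [C [D lit]]]]] + [S [A [B [C [C [D id]] & [D id]] ^ [B [C [D lit]]]] % [A [B [C [D lit]]]]]]]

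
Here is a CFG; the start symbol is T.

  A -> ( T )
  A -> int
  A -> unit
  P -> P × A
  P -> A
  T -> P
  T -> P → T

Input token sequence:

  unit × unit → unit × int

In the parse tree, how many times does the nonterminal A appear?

[T [P [P [A unit]] × [A unit]] → [T [P [P [A unit]] × [A int]]]]

4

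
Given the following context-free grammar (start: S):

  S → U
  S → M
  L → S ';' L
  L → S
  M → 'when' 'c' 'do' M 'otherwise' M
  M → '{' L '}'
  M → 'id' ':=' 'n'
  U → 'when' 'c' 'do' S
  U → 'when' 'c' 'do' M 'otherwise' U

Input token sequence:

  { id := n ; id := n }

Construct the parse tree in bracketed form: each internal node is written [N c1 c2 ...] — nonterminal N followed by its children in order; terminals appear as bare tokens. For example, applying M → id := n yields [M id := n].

[S [M { [L [S [M id := n]] ; [L [S [M id := n]]]] }]]

S
M
{ L }
{ S ; L }
{ M ; L }
{ id := n ; L }
{ id := n ; S }
{ id := n ; M }
{ id := n ; id := n }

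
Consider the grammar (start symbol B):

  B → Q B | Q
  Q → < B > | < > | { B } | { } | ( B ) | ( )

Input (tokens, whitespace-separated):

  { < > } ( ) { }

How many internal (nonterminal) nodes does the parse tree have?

[B [Q { [B [Q < >]] }] [B [Q ( )] [B [Q { }]]]]

8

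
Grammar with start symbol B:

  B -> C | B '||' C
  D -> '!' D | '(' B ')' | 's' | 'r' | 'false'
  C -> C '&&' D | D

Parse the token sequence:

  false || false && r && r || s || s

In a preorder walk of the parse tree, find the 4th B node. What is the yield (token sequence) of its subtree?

[B [B [B [B [C [D false]]] || [C [C [C [D false]] && [D r]] && [D r]]] || [C [D s]]] || [C [D s]]]

false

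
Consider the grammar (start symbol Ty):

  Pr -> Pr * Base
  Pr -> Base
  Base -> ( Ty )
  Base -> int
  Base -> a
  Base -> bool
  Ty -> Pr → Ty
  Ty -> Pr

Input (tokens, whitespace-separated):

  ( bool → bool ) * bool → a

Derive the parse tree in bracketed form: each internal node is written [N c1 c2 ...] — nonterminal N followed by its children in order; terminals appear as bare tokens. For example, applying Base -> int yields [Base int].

Ty
Pr → Ty
Pr * Base → Ty
Base * Base → Ty
( Ty ) * Base → Ty
( Pr → Ty ) * Base → Ty
( Base → Ty ) * Base → Ty
( bool → Ty ) * Base → Ty
( bool → Pr ) * Base → Ty
( bool → Base ) * Base → Ty
( bool → bool ) * Base → Ty
( bool → bool ) * bool → Ty
( bool → bool ) * bool → Pr
( bool → bool ) * bool → Base
( bool → bool ) * bool → a

[Ty [Pr [Pr [Base ( [Ty [Pr [Base bool]] → [Ty [Pr [Base bool]]]] )]] * [Base bool]] → [Ty [Pr [Base a]]]]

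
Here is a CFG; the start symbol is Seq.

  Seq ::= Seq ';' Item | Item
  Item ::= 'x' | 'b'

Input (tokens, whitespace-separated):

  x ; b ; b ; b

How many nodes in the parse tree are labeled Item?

[Seq [Seq [Seq [Seq [Item x]] ; [Item b]] ; [Item b]] ; [Item b]]

4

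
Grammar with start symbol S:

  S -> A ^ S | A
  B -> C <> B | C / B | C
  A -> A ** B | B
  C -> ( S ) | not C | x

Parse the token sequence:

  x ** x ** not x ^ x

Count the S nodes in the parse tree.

2

[S [A [A [A [B [C x]]] ** [B [C x]]] ** [B [C not [C x]]]] ^ [S [A [B [C x]]]]]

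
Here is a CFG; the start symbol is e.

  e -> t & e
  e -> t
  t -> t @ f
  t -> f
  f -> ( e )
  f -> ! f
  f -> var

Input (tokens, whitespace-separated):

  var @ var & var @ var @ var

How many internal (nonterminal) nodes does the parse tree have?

[e [t [t [f var]] @ [f var]] & [e [t [t [t [f var]] @ [f var]] @ [f var]]]]

12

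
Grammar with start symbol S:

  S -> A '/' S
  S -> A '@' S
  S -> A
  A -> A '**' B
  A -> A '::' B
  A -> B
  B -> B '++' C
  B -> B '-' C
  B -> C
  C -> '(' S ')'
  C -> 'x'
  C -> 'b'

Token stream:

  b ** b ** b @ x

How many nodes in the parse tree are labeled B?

[S [A [A [A [B [C b]]] ** [B [C b]]] ** [B [C b]]] @ [S [A [B [C x]]]]]

4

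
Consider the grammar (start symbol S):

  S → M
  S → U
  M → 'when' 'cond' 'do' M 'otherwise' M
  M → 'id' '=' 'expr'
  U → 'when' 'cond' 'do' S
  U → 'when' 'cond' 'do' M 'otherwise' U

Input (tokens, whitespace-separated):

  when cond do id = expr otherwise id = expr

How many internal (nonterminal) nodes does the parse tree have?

[S [M when cond do [M id = expr] otherwise [M id = expr]]]

4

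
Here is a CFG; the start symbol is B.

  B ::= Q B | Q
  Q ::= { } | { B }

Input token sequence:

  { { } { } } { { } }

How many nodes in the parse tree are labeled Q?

5

[B [Q { [B [Q { }] [B [Q { }]]] }] [B [Q { [B [Q { }]] }]]]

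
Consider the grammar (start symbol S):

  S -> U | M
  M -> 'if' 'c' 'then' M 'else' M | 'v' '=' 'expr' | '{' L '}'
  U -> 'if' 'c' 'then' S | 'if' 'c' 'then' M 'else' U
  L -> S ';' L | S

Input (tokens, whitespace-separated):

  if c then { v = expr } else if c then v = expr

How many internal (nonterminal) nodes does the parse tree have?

9

[S [U if c then [M { [L [S [M v = expr]]] }] else [U if c then [S [M v = expr]]]]]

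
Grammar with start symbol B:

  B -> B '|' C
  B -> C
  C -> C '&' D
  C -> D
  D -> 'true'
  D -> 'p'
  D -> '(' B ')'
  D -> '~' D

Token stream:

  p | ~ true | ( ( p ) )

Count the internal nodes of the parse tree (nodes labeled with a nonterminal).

16

[B [B [B [C [D p]]] | [C [D ~ [D true]]]] | [C [D ( [B [C [D ( [B [C [D p]]] )]]] )]]]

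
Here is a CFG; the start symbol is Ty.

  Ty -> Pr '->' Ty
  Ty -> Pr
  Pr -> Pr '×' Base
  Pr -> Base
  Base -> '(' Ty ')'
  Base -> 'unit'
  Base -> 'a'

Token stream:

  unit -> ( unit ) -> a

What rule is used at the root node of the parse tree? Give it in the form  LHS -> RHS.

Ty -> Pr '->' Ty

[Ty [Pr [Base unit]] -> [Ty [Pr [Base ( [Ty [Pr [Base unit]]] )]] -> [Ty [Pr [Base a]]]]]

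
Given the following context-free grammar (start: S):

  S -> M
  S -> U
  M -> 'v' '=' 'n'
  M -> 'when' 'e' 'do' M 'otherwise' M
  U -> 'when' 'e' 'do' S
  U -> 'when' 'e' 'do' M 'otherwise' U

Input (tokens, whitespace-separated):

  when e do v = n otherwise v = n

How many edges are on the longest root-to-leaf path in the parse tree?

[S [M when e do [M v = n] otherwise [M v = n]]]

3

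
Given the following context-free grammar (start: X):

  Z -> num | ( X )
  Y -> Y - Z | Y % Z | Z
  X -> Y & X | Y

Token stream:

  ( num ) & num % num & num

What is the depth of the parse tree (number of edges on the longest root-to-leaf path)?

[X [Y [Z ( [X [Y [Z num]]] )]] & [X [Y [Y [Z num]] % [Z num]] & [X [Y [Z num]]]]]

6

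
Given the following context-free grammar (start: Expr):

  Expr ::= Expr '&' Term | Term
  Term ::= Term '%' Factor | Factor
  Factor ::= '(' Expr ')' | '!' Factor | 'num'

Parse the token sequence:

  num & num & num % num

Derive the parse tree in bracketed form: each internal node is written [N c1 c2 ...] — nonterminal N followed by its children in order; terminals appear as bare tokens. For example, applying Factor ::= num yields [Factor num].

[Expr [Expr [Expr [Term [Factor num]]] & [Term [Factor num]]] & [Term [Term [Factor num]] % [Factor num]]]

Expr
Expr & Term
Expr & Term & Term
Term & Term & Term
Factor & Term & Term
num & Term & Term
num & Factor & Term
num & num & Term
num & num & Term % Factor
num & num & Factor % Factor
num & num & num % Factor
num & num & num % num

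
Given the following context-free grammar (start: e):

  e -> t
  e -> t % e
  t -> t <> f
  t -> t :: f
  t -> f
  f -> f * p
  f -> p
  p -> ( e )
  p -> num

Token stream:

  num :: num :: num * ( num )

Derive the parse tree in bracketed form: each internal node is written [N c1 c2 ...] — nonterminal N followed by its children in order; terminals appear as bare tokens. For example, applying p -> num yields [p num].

e
t
t :: f
t :: f :: f
f :: f :: f
p :: f :: f
num :: f :: f
num :: p :: f
num :: num :: f
num :: num :: f * p
num :: num :: p * p
num :: num :: num * p
num :: num :: num * ( e )
num :: num :: num * ( t )
num :: num :: num * ( f )
num :: num :: num * ( p )
num :: num :: num * ( num )

[e [t [t [t [f [p num]]] :: [f [p num]]] :: [f [f [p num]] * [p ( [e [t [f [p num]]]] )]]]]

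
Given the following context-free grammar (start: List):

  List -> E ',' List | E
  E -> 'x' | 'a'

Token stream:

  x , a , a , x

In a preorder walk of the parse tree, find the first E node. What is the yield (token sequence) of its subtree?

[List [E x] , [List [E a] , [List [E a] , [List [E x]]]]]

x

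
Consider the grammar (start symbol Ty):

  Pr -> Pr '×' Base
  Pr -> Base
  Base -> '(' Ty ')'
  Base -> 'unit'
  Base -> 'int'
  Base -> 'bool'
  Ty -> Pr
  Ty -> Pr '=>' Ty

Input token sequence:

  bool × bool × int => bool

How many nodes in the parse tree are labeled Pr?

[Ty [Pr [Pr [Pr [Base bool]] × [Base bool]] × [Base int]] => [Ty [Pr [Base bool]]]]

4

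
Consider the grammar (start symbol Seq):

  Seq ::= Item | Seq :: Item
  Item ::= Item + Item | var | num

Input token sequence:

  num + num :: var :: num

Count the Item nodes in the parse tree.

[Seq [Seq [Seq [Item [Item num] + [Item num]]] :: [Item var]] :: [Item num]]

5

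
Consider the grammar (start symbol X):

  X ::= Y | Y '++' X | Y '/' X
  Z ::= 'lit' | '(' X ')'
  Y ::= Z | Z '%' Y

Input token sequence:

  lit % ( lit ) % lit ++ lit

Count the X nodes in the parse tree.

3

[X [Y [Z lit] % [Y [Z ( [X [Y [Z lit]]] )] % [Y [Z lit]]]] ++ [X [Y [Z lit]]]]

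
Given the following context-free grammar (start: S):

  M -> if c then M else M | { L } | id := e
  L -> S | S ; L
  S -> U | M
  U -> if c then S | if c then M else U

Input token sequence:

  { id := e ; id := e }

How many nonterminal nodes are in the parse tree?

8

[S [M { [L [S [M id := e]] ; [L [S [M id := e]]]] }]]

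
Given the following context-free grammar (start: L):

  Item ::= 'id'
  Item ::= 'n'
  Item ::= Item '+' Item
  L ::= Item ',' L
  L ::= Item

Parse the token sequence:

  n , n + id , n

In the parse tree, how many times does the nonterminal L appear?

[L [Item n] , [L [Item [Item n] + [Item id]] , [L [Item n]]]]

3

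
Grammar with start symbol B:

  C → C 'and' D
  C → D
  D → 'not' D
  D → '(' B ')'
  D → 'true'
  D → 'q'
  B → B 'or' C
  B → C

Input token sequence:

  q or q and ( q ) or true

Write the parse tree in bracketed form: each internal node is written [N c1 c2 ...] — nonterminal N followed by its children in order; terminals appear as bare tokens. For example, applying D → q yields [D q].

B
B or C
B or C or C
C or C or C
D or C or C
q or C or C
q or C and D or C
q or D and D or C
q or q and D or C
q or q and ( B ) or C
q or q and ( C ) or C
q or q and ( D ) or C
q or q and ( q ) or C
q or q and ( q ) or D
q or q and ( q ) or true

[B [B [B [C [D q]]] or [C [C [D q]] and [D ( [B [C [D q]]] )]]] or [C [D true]]]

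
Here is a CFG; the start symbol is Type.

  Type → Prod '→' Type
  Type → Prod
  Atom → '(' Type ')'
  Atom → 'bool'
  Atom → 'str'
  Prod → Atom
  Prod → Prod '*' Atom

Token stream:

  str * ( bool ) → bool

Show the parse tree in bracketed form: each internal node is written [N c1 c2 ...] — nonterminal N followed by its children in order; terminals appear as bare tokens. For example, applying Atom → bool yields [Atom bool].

[Type [Prod [Prod [Atom str]] * [Atom ( [Type [Prod [Atom bool]]] )]] → [Type [Prod [Atom bool]]]]

Type
Prod → Type
Prod * Atom → Type
Atom * Atom → Type
str * Atom → Type
str * ( Type ) → Type
str * ( Prod ) → Type
str * ( Atom ) → Type
str * ( bool ) → Type
str * ( bool ) → Prod
str * ( bool ) → Atom
str * ( bool ) → bool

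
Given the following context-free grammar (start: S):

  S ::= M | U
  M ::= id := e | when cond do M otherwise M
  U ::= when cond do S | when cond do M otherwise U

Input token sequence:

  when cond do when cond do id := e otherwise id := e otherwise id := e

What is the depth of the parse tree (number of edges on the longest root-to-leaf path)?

[S [M when cond do [M when cond do [M id := e] otherwise [M id := e]] otherwise [M id := e]]]

4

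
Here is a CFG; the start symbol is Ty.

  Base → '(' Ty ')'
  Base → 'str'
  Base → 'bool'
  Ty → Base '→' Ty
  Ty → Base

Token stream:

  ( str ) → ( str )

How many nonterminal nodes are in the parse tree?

[Ty [Base ( [Ty [Base str]] )] → [Ty [Base ( [Ty [Base str]] )]]]

8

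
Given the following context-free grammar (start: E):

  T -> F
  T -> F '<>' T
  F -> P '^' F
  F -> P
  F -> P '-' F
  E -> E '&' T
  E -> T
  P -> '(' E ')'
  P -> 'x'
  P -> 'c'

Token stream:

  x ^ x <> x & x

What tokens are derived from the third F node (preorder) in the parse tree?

x

[E [E [T [F [P x] ^ [F [P x]]] <> [T [F [P x]]]]] & [T [F [P x]]]]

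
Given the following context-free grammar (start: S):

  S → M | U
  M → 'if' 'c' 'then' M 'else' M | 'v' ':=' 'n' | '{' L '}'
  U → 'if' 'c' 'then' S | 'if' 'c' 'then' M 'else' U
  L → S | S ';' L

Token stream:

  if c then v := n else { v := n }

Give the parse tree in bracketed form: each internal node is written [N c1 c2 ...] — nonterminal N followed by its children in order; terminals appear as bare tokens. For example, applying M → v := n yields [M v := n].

S
M
if c then M else M
if c then v := n else M
if c then v := n else { L }
if c then v := n else { S }
if c then v := n else { M }
if c then v := n else { v := n }

[S [M if c then [M v := n] else [M { [L [S [M v := n]]] }]]]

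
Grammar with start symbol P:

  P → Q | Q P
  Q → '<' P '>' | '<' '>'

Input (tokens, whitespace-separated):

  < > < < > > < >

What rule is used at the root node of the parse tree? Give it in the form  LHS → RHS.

[P [Q < >] [P [Q < [P [Q < >]] >] [P [Q < >]]]]

P → Q P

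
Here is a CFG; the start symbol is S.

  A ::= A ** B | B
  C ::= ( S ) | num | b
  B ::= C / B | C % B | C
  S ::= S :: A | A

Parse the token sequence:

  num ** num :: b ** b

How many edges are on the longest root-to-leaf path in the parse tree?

[S [S [A [A [B [C num]]] ** [B [C num]]]] :: [A [A [B [C b]]] ** [B [C b]]]]

6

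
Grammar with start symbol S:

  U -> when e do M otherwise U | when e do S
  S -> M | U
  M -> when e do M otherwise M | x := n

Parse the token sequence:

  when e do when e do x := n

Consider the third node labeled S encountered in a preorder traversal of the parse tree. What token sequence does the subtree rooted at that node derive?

x := n

[S [U when e do [S [U when e do [S [M x := n]]]]]]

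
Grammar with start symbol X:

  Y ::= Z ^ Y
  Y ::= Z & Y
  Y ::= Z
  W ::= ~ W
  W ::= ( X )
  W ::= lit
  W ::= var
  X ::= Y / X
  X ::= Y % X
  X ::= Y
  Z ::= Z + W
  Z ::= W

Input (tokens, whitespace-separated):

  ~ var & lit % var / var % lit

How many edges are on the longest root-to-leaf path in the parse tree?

7

[X [Y [Z [W ~ [W var]]] & [Y [Z [W lit]]]] % [X [Y [Z [W var]]] / [X [Y [Z [W var]]] % [X [Y [Z [W lit]]]]]]]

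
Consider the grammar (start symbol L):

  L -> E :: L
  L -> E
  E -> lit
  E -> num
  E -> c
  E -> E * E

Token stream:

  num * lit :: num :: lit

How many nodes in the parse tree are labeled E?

5

[L [E [E num] * [E lit]] :: [L [E num] :: [L [E lit]]]]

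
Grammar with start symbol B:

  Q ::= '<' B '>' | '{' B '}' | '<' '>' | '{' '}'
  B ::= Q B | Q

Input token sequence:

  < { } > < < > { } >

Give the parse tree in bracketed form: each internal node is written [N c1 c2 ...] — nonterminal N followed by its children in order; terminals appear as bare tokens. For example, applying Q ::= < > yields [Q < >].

[B [Q < [B [Q { }]] >] [B [Q < [B [Q < >] [B [Q { }]]] >]]]

B
Q B
< B > B
< Q > B
< { } > B
< { } > Q
< { } > < B >
< { } > < Q B >
< { } > < < > B >
< { } > < < > Q >
< { } > < < > { } >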